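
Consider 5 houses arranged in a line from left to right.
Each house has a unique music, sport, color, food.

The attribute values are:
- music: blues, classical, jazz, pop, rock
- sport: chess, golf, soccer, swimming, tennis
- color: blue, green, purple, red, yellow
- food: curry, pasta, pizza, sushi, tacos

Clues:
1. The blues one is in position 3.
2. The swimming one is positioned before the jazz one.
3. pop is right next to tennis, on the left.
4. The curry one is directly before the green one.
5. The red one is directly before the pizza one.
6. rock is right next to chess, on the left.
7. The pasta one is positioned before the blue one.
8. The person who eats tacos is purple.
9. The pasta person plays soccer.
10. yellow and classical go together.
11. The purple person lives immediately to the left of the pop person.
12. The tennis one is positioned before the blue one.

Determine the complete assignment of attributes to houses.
Solution:

House | Music | Sport | Color | Food
------------------------------------
  1   | rock | swimming | purple | tacos
  2   | pop | chess | red | curry
  3   | blues | tennis | green | pizza
  4   | classical | soccer | yellow | pasta
  5   | jazz | golf | blue | sushi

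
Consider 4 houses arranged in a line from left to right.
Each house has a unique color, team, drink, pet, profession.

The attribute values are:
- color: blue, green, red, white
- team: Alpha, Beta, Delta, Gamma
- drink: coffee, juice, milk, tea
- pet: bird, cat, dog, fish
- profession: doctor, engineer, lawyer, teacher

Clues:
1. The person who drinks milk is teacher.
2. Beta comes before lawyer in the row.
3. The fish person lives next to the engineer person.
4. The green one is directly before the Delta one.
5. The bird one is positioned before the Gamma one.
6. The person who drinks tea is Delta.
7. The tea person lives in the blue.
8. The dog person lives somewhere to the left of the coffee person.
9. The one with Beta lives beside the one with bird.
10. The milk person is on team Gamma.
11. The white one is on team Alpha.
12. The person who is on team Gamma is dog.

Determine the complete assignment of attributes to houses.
Solution:

House | Color | Team | Drink | Pet | Profession
-----------------------------------------------
  1   | green | Beta | juice | fish | doctor
  2   | blue | Delta | tea | bird | engineer
  3   | red | Gamma | milk | dog | teacher
  4   | white | Alpha | coffee | cat | lawyer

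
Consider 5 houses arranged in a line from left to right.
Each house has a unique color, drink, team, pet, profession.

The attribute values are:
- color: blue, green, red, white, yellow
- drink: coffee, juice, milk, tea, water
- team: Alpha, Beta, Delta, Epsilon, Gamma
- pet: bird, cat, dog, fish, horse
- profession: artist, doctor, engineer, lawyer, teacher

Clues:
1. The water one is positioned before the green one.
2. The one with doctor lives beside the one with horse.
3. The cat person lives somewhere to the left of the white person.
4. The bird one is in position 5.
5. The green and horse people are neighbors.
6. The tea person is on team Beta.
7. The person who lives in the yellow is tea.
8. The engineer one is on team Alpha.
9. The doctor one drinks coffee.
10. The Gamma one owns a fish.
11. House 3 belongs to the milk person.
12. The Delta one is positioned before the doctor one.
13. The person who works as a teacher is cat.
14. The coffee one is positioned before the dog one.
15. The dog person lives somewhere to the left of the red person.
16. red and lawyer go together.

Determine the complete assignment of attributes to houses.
Solution:

House | Color | Drink | Team | Pet | Profession
-----------------------------------------------
  1   | blue | water | Delta | cat | teacher
  2   | green | coffee | Gamma | fish | doctor
  3   | white | milk | Alpha | horse | engineer
  4   | yellow | tea | Beta | dog | artist
  5   | red | juice | Epsilon | bird | lawyer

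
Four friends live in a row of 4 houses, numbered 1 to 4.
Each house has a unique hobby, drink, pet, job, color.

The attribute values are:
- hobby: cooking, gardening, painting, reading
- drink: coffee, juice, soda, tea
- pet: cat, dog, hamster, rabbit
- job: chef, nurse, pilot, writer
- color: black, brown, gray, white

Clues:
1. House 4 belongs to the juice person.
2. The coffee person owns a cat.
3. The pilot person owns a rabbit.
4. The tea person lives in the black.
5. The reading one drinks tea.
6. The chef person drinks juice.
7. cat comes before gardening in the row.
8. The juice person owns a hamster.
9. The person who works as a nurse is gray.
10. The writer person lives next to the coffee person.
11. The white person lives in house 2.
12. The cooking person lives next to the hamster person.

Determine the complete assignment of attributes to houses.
Solution:

House | Hobby | Drink | Pet | Job | Color
-----------------------------------------
  1   | reading | tea | rabbit | pilot | black
  2   | painting | soda | dog | writer | white
  3   | cooking | coffee | cat | nurse | gray
  4   | gardening | juice | hamster | chef | brown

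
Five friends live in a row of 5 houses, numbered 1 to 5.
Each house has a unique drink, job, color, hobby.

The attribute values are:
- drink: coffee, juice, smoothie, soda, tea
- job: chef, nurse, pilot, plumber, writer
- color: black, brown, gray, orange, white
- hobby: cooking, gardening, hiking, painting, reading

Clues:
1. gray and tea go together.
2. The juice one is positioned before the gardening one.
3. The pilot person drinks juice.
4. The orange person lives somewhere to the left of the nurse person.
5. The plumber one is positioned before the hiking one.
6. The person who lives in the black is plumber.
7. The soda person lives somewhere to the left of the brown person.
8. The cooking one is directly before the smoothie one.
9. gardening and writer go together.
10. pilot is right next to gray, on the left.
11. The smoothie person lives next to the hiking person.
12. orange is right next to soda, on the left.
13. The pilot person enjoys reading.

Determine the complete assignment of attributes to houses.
Solution:

House | Drink | Job | Color | Hobby
-----------------------------------
  1   | coffee | plumber | black | cooking
  2   | smoothie | chef | orange | painting
  3   | soda | nurse | white | hiking
  4   | juice | pilot | brown | reading
  5   | tea | writer | gray | gardening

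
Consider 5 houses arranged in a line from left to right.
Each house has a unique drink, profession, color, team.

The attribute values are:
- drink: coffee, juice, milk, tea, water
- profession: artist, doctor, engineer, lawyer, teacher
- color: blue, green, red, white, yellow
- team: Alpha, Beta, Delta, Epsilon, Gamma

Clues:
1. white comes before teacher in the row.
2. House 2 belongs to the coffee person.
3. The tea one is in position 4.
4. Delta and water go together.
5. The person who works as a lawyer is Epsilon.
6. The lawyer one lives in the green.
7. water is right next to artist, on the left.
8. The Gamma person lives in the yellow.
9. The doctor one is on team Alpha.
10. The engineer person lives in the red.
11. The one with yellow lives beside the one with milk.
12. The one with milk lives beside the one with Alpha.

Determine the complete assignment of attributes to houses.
Solution:

House | Drink | Profession | Color | Team
-----------------------------------------
  1   | water | engineer | red | Delta
  2   | coffee | artist | yellow | Gamma
  3   | milk | lawyer | green | Epsilon
  4   | tea | doctor | white | Alpha
  5   | juice | teacher | blue | Beta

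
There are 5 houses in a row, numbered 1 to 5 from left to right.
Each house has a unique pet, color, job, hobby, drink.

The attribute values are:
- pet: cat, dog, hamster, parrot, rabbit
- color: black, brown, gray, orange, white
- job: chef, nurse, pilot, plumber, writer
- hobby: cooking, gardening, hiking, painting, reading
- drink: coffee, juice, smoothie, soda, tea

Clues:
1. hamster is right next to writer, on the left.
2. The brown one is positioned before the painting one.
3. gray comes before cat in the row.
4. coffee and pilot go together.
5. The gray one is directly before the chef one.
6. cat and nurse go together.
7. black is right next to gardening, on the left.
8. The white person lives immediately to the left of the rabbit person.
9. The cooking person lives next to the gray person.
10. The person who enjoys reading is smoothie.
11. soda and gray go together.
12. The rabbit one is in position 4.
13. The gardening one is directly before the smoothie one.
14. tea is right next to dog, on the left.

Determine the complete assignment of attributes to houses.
Solution:

House | Pet | Color | Job | Hobby | Drink
-----------------------------------------
  1   | hamster | black | plumber | cooking | tea
  2   | dog | gray | writer | gardening | soda
  3   | parrot | white | chef | reading | smoothie
  4   | rabbit | brown | pilot | hiking | coffee
  5   | cat | orange | nurse | painting | juice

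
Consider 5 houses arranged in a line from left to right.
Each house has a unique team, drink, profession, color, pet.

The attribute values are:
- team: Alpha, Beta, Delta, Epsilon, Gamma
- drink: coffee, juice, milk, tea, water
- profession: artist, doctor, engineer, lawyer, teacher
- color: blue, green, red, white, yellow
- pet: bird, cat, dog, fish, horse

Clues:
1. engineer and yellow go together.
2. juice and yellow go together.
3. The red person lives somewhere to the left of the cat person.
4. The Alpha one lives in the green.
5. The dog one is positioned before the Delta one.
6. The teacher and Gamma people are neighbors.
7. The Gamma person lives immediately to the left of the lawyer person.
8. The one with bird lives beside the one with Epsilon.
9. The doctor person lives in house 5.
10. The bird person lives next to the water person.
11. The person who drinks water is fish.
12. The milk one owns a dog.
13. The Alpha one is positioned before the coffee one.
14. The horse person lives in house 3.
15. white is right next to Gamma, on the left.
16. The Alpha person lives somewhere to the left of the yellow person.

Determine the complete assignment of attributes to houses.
Solution:

House | Team | Drink | Profession | Color | Pet
-----------------------------------------------
  1   | Alpha | tea | artist | green | bird
  2   | Epsilon | water | teacher | white | fish
  3   | Gamma | juice | engineer | yellow | horse
  4   | Beta | milk | lawyer | red | dog
  5   | Delta | coffee | doctor | blue | cat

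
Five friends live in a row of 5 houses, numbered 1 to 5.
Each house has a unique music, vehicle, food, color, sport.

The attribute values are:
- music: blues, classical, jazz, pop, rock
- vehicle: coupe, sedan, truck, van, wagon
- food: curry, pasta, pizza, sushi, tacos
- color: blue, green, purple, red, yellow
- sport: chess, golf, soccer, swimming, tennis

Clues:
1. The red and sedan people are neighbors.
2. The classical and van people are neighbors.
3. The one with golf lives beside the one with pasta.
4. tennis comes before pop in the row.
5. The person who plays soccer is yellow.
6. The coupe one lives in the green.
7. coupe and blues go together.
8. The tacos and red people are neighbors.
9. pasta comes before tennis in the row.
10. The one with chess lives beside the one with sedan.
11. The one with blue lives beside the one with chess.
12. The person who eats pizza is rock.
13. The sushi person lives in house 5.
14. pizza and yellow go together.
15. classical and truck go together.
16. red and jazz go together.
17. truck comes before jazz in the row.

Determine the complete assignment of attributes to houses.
Solution:

House | Music | Vehicle | Food | Color | Sport
----------------------------------------------
  1   | classical | truck | tacos | blue | golf
  2   | jazz | van | pasta | red | chess
  3   | rock | sedan | pizza | yellow | soccer
  4   | blues | coupe | curry | green | tennis
  5   | pop | wagon | sushi | purple | swimming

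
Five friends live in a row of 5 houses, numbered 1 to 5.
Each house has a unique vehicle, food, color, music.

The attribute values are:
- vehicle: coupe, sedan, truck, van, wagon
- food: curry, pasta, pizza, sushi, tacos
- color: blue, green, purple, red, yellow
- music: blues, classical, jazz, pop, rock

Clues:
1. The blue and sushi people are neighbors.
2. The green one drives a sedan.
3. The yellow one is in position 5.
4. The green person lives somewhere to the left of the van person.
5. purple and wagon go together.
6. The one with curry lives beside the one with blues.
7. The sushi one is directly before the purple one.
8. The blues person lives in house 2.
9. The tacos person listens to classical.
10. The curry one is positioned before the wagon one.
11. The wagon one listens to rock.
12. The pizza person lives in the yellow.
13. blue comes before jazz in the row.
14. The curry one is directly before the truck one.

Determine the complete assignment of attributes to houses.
Solution:

House | Vehicle | Food | Color | Music
--------------------------------------
  1   | coupe | curry | blue | pop
  2   | truck | sushi | red | blues
  3   | wagon | pasta | purple | rock
  4   | sedan | tacos | green | classical
  5   | van | pizza | yellow | jazz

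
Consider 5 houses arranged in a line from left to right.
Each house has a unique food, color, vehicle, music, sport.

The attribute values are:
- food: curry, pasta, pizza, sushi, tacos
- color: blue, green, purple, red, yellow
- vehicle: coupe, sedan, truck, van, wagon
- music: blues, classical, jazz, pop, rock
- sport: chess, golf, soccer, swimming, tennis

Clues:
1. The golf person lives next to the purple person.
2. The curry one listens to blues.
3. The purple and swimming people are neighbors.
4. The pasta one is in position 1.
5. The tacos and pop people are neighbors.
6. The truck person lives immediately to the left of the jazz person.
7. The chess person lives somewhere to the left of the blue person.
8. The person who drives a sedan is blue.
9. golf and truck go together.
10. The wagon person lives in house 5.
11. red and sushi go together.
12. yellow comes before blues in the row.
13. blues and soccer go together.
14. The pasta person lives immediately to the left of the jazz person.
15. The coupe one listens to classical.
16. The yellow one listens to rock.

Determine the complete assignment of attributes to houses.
Solution:

House | Food | Color | Vehicle | Music | Sport
----------------------------------------------
  1   | pasta | yellow | truck | rock | golf
  2   | tacos | purple | van | jazz | chess
  3   | pizza | blue | sedan | pop | swimming
  4   | sushi | red | coupe | classical | tennis
  5   | curry | green | wagon | blues | soccer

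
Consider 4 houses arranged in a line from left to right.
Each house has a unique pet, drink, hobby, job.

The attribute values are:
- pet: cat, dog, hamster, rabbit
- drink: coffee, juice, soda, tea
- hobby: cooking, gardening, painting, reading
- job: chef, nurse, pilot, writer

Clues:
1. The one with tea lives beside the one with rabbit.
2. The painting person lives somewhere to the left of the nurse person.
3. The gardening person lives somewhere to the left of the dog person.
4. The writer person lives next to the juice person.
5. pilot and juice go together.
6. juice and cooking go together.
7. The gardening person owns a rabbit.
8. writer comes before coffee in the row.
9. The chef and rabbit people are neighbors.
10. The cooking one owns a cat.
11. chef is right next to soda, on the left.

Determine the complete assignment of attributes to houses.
Solution:

House | Pet | Drink | Hobby | Job
---------------------------------
  1   | hamster | tea | painting | chef
  2   | rabbit | soda | gardening | writer
  3   | cat | juice | cooking | pilot
  4   | dog | coffee | reading | nurse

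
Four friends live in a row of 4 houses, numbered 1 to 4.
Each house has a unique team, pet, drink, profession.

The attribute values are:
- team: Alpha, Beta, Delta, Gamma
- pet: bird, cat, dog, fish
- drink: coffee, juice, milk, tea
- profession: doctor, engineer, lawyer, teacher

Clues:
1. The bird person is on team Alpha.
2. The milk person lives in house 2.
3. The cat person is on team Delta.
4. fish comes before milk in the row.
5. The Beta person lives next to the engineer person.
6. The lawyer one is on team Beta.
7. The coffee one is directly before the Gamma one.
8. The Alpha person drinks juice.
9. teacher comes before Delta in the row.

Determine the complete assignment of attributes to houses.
Solution:

House | Team | Pet | Drink | Profession
---------------------------------------
  1   | Beta | fish | coffee | lawyer
  2   | Gamma | dog | milk | engineer
  3   | Alpha | bird | juice | teacher
  4   | Delta | cat | tea | doctor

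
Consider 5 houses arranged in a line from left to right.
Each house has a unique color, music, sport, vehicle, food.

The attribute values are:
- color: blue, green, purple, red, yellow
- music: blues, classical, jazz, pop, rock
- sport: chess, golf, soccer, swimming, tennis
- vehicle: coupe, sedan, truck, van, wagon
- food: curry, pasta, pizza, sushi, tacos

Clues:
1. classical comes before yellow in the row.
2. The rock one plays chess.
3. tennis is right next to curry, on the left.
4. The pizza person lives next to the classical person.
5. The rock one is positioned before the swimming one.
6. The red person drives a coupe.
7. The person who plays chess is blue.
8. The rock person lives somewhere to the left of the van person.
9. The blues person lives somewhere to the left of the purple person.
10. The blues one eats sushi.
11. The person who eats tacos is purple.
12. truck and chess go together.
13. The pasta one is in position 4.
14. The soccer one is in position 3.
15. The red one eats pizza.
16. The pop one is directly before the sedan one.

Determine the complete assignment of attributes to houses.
Solution:

House | Color | Music | Sport | Vehicle | Food
----------------------------------------------
  1   | red | pop | tennis | coupe | pizza
  2   | green | classical | golf | sedan | curry
  3   | yellow | blues | soccer | wagon | sushi
  4   | blue | rock | chess | truck | pasta
  5   | purple | jazz | swimming | van | tacos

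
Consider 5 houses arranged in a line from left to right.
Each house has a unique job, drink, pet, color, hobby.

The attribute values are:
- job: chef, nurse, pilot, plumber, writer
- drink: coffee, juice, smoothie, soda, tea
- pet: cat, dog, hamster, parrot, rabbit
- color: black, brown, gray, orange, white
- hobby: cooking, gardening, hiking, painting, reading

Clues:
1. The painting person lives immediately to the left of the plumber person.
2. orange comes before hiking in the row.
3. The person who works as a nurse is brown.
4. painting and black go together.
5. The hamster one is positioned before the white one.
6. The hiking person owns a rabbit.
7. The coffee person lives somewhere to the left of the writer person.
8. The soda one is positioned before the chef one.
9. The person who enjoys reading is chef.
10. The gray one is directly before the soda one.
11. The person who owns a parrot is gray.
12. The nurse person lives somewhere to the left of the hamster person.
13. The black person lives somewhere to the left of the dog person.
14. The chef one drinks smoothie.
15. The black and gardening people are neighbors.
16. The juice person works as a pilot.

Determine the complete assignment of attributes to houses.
Solution:

House | Job | Drink | Pet | Color | Hobby
-----------------------------------------
  1   | pilot | juice | cat | black | painting
  2   | plumber | coffee | parrot | gray | gardening
  3   | nurse | soda | dog | brown | cooking
  4   | chef | smoothie | hamster | orange | reading
  5   | writer | tea | rabbit | white | hiking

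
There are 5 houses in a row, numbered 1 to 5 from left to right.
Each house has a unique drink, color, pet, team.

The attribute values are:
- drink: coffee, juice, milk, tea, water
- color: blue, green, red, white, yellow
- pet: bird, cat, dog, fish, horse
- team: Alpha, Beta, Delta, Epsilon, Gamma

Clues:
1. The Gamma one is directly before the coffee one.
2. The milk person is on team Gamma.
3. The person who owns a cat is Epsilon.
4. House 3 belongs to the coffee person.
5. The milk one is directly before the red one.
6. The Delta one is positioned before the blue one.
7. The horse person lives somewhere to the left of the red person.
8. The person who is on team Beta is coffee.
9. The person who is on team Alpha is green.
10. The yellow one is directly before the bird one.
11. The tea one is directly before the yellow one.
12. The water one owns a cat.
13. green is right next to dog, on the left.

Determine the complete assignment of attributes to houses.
Solution:

House | Drink | Color | Pet | Team
----------------------------------
  1   | tea | green | horse | Alpha
  2   | milk | yellow | dog | Gamma
  3   | coffee | red | bird | Beta
  4   | juice | white | fish | Delta
  5   | water | blue | cat | Epsilon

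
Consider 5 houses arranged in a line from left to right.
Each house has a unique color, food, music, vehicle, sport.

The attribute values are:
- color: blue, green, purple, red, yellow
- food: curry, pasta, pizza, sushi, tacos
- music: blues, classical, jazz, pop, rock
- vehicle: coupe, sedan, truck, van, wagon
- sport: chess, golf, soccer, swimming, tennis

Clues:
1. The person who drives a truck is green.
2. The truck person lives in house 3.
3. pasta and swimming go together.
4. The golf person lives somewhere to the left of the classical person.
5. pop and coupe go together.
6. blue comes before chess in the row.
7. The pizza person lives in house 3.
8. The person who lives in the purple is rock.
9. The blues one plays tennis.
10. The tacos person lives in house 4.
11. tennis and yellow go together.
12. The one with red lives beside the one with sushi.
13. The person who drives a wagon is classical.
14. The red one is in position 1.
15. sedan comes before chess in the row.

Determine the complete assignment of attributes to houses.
Solution:

House | Color | Food | Music | Vehicle | Sport
----------------------------------------------
  1   | red | pasta | pop | coupe | swimming
  2   | yellow | sushi | blues | sedan | tennis
  3   | green | pizza | jazz | truck | golf
  4   | blue | tacos | classical | wagon | soccer
  5   | purple | curry | rock | van | chess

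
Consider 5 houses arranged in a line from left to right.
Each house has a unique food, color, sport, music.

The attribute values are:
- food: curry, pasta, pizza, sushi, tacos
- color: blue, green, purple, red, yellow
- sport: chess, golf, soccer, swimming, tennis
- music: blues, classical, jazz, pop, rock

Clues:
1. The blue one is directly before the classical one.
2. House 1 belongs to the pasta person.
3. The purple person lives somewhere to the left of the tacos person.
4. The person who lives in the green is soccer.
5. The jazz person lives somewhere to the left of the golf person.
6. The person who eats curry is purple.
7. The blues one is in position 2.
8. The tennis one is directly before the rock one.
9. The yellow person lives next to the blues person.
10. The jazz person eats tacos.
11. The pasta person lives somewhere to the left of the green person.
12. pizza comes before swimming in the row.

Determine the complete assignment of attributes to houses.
Solution:

House | Food | Color | Sport | Music
------------------------------------
  1   | pasta | yellow | chess | pop
  2   | curry | purple | tennis | blues
  3   | pizza | green | soccer | rock
  4   | tacos | blue | swimming | jazz
  5   | sushi | red | golf | classical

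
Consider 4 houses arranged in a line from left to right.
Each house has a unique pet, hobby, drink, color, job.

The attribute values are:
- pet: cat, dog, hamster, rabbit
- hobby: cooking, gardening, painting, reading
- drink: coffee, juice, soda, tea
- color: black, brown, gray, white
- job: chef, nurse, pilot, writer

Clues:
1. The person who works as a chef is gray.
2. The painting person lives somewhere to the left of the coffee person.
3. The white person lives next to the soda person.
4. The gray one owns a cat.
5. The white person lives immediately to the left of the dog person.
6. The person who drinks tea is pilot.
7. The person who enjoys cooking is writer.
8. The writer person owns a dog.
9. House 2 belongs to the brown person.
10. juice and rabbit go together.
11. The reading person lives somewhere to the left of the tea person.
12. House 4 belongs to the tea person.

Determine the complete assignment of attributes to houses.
Solution:

House | Pet | Hobby | Drink | Color | Job
-----------------------------------------
  1   | rabbit | painting | juice | white | nurse
  2   | dog | cooking | soda | brown | writer
  3   | cat | reading | coffee | gray | chef
  4   | hamster | gardening | tea | black | pilot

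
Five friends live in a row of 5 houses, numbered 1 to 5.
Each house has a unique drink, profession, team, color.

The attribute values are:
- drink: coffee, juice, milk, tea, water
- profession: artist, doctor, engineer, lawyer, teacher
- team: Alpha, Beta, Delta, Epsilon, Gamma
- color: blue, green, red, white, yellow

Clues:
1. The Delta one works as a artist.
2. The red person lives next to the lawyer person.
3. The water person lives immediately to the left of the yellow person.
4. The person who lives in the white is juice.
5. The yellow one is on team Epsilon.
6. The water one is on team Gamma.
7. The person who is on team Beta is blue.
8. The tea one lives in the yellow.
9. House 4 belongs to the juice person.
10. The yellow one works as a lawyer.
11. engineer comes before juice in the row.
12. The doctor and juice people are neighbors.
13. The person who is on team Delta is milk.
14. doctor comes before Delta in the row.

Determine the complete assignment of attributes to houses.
Solution:

House | Drink | Profession | Team | Color
-----------------------------------------
  1   | water | engineer | Gamma | red
  2   | tea | lawyer | Epsilon | yellow
  3   | coffee | doctor | Beta | blue
  4   | juice | teacher | Alpha | white
  5   | milk | artist | Delta | green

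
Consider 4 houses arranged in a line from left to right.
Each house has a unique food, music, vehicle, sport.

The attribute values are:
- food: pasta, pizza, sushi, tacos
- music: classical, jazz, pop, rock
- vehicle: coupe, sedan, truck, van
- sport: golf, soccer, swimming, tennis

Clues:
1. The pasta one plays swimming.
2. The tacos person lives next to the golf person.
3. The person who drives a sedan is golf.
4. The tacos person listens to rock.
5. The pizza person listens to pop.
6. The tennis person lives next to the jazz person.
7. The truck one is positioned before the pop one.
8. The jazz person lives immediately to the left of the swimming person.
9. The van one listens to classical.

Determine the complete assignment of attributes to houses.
Solution:

House | Food | Music | Vehicle | Sport
--------------------------------------
  1   | tacos | rock | truck | tennis
  2   | sushi | jazz | sedan | golf
  3   | pasta | classical | van | swimming
  4   | pizza | pop | coupe | soccer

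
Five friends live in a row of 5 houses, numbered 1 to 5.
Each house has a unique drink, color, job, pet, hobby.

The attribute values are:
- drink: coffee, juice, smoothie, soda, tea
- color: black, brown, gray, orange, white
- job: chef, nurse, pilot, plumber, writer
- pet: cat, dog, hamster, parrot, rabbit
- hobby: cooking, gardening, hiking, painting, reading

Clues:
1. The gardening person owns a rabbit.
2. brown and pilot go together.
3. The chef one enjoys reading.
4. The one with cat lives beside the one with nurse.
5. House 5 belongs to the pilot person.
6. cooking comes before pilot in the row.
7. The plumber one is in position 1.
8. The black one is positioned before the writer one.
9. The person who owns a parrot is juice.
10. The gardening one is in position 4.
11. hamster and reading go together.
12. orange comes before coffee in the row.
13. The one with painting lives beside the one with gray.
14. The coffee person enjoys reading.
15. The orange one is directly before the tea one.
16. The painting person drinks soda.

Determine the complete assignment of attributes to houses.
Solution:

House | Drink | Color | Job | Pet | Hobby
-----------------------------------------
  1   | soda | orange | plumber | cat | painting
  2   | tea | gray | nurse | dog | cooking
  3   | coffee | black | chef | hamster | reading
  4   | smoothie | white | writer | rabbit | gardening
  5   | juice | brown | pilot | parrot | hiking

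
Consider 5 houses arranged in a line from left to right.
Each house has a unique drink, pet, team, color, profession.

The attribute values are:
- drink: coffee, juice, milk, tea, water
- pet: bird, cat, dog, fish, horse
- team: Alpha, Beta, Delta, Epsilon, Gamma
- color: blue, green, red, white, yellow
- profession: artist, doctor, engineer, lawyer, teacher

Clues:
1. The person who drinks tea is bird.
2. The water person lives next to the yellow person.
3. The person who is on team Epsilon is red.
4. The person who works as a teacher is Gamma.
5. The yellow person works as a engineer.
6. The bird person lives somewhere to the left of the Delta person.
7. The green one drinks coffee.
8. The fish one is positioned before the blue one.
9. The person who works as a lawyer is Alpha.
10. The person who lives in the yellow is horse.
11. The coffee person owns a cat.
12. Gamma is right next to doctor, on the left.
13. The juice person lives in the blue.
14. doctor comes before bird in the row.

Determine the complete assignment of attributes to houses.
Solution:

House | Drink | Pet | Team | Color | Profession
-----------------------------------------------
  1   | coffee | cat | Gamma | green | teacher
  2   | water | fish | Epsilon | red | doctor
  3   | milk | horse | Beta | yellow | engineer
  4   | tea | bird | Alpha | white | lawyer
  5   | juice | dog | Delta | blue | artist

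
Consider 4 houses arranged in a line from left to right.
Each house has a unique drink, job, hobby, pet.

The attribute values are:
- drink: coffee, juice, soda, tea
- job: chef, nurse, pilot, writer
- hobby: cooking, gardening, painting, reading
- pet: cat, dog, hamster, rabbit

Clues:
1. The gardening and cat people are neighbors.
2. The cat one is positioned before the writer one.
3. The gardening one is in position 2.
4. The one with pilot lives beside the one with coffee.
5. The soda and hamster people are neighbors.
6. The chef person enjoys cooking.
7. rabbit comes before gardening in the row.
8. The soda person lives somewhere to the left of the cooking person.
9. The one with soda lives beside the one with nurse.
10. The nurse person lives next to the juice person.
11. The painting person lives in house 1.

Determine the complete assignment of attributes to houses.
Solution:

House | Drink | Job | Hobby | Pet
---------------------------------
  1   | soda | pilot | painting | rabbit
  2   | coffee | nurse | gardening | hamster
  3   | juice | chef | cooking | cat
  4   | tea | writer | reading | dog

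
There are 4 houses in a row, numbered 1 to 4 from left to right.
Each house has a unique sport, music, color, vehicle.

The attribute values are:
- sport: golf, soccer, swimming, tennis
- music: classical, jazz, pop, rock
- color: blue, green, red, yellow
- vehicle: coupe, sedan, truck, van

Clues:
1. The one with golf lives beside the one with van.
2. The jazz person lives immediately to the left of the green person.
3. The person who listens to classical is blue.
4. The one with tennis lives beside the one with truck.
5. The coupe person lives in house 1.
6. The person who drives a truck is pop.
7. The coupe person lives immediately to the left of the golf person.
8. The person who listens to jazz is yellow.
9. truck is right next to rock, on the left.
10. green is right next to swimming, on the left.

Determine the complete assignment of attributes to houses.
Solution:

House | Sport | Music | Color | Vehicle
---------------------------------------
  1   | tennis | jazz | yellow | coupe
  2   | golf | pop | green | truck
  3   | swimming | rock | red | van
  4   | soccer | classical | blue | sedan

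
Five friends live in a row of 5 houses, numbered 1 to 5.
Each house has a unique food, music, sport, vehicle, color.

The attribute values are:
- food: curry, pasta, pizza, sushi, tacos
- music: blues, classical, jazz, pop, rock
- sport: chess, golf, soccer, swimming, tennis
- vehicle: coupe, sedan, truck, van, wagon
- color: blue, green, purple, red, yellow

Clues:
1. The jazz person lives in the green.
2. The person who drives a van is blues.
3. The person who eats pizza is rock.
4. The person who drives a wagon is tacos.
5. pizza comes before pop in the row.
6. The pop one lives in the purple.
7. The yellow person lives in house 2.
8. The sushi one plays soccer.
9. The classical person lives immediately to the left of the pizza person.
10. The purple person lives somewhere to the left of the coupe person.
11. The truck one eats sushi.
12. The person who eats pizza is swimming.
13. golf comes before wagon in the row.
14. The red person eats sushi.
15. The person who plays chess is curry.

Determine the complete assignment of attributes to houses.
Solution:

House | Food | Music | Sport | Vehicle | Color
----------------------------------------------
  1   | sushi | classical | soccer | truck | red
  2   | pizza | rock | swimming | sedan | yellow
  3   | pasta | blues | golf | van | blue
  4   | tacos | pop | tennis | wagon | purple
  5   | curry | jazz | chess | coupe | green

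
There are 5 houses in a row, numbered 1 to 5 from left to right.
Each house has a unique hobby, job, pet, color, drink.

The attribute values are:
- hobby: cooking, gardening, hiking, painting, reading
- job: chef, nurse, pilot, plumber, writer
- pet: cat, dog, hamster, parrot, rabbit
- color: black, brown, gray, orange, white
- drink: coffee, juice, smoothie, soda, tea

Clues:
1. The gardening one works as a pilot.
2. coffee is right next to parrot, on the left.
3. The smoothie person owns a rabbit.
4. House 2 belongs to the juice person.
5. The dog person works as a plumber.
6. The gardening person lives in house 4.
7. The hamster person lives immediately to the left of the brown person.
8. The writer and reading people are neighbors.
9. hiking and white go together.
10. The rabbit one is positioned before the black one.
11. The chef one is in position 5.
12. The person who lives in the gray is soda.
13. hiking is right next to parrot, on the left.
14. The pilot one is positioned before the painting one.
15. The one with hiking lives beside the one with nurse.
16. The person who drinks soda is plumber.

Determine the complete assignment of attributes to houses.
Solution:

House | Hobby | Job | Pet | Color | Drink
-----------------------------------------
  1   | hiking | writer | hamster | white | coffee
  2   | reading | nurse | parrot | brown | juice
  3   | cooking | plumber | dog | gray | soda
  4   | gardening | pilot | rabbit | orange | smoothie
  5   | painting | chef | cat | black | tea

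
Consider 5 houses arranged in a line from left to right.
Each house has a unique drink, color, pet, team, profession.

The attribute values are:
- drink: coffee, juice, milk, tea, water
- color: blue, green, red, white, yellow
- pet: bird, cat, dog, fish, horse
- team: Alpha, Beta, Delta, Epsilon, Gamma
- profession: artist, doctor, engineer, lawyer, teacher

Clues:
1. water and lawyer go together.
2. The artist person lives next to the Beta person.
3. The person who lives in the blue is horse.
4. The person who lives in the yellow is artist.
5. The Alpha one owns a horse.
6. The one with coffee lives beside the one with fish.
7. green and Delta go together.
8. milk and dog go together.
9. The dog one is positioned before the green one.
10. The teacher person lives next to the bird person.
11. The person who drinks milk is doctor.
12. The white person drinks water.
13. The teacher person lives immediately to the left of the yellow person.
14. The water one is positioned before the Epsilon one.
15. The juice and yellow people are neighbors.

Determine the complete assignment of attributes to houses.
Solution:

House | Drink | Color | Pet | Team | Profession
-----------------------------------------------
  1   | juice | blue | horse | Alpha | teacher
  2   | coffee | yellow | bird | Gamma | artist
  3   | water | white | fish | Beta | lawyer
  4   | milk | red | dog | Epsilon | doctor
  5   | tea | green | cat | Delta | engineer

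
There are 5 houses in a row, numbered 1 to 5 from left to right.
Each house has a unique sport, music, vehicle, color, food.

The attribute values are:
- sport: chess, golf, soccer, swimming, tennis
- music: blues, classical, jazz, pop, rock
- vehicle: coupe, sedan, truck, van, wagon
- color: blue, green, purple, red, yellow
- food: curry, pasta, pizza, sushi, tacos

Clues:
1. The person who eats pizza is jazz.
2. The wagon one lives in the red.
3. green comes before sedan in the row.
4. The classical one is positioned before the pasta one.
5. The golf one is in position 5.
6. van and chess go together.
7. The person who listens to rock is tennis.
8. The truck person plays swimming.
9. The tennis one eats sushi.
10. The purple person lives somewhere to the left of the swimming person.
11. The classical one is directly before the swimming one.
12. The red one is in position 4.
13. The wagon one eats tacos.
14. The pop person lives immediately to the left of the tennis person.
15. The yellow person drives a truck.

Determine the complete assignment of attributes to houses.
Solution:

House | Sport | Music | Vehicle | Color | Food
----------------------------------------------
  1   | chess | classical | van | purple | curry
  2   | swimming | pop | truck | yellow | pasta
  3   | tennis | rock | coupe | green | sushi
  4   | soccer | blues | wagon | red | tacos
  5   | golf | jazz | sedan | blue | pizza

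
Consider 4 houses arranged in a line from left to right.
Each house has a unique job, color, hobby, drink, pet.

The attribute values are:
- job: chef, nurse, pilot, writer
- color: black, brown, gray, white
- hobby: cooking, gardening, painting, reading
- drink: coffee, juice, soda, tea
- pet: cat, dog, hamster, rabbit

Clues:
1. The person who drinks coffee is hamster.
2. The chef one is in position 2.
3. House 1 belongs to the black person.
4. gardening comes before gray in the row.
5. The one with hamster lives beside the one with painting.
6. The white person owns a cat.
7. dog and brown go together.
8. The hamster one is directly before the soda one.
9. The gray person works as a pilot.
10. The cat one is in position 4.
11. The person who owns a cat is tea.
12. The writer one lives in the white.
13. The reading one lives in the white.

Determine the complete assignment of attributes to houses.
Solution:

House | Job | Color | Hobby | Drink | Pet
-----------------------------------------
  1   | nurse | black | gardening | coffee | hamster
  2   | chef | brown | painting | soda | dog
  3   | pilot | gray | cooking | juice | rabbit
  4   | writer | white | reading | tea | cat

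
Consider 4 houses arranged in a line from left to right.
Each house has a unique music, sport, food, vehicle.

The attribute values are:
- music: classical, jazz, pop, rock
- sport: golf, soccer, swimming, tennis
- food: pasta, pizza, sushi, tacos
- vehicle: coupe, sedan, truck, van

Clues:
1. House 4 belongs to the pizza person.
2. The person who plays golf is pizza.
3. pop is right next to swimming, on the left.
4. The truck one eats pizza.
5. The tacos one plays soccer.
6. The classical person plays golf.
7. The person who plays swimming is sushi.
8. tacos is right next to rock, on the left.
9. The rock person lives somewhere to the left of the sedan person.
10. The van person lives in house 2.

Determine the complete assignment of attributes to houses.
Solution:

House | Music | Sport | Food | Vehicle
--------------------------------------
  1   | pop | soccer | tacos | coupe
  2   | rock | swimming | sushi | van
  3   | jazz | tennis | pasta | sedan
  4   | classical | golf | pizza | truck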